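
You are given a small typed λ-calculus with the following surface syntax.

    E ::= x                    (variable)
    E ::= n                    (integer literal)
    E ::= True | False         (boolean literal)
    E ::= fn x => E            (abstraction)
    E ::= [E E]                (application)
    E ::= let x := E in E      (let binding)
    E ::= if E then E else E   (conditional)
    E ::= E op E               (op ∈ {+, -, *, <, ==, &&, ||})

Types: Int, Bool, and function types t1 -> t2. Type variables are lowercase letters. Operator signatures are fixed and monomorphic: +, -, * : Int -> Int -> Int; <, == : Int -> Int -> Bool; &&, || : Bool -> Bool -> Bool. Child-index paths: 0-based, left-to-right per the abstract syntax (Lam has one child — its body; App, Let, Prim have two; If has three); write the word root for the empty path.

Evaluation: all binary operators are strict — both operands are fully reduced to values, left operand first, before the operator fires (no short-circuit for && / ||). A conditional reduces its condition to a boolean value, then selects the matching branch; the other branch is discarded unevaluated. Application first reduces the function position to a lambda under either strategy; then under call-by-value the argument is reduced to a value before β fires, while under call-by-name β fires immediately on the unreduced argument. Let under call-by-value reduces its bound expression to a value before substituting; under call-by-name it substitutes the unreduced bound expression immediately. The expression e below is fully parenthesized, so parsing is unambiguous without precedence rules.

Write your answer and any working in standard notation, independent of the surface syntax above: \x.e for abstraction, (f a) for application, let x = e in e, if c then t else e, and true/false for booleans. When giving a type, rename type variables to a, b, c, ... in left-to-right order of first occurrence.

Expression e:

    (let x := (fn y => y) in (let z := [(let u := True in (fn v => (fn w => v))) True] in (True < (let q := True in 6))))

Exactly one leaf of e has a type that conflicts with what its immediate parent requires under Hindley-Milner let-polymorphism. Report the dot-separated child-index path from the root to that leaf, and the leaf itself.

Answer: 1.1.0 : true

Derivation:
y : a
\y._ : a -> a
let x : forall. a -> a
let u : Bool
v : b
\w._ : c -> b
\v._ : b -> c -> b
  unify b -> c -> b ~ Bool -> d
  unify b ~ Bool
  unify c -> Bool ~ d
_ _ : c -> Bool
let z : forall. c -> Bool
  unify Bool ~ Int
  FAIL: mismatch Bool ~ Int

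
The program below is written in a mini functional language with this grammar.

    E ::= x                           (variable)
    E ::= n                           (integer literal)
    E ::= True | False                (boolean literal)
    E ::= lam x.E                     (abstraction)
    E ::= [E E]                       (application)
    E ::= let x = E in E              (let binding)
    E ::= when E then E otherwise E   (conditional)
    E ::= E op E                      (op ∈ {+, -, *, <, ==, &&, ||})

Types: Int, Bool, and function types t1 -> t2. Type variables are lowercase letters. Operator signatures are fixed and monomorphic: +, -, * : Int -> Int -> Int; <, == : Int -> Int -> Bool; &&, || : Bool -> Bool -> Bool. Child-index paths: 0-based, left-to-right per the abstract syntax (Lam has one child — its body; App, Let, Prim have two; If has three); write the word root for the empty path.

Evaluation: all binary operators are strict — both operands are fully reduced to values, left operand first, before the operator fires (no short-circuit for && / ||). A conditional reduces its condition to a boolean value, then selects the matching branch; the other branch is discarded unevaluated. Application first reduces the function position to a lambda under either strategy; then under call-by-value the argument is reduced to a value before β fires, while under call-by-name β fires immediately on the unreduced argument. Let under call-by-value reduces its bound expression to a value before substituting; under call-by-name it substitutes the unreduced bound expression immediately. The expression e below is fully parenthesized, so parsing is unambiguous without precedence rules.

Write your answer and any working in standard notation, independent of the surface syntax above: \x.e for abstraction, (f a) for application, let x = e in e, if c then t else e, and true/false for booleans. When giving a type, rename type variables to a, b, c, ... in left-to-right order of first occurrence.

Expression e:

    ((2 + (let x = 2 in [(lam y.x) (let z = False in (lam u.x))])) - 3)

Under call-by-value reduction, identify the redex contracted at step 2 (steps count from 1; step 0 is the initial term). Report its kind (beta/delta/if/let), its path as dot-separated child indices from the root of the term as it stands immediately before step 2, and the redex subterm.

Derivation:
step 0: ((2 + (let x = 2 in ((\y.x) (let z = false in (\u.x))))) - 3)
step 1: [let@0.1] ((2 + ((\y.2) (let z = false in (\u.2)))) - 3)
step 2: [let@0.1.1] ((2 + ((\y.2) (\u.2))) - 3)

Answer: let at 0.1.1 : (let z = false in (\u.2))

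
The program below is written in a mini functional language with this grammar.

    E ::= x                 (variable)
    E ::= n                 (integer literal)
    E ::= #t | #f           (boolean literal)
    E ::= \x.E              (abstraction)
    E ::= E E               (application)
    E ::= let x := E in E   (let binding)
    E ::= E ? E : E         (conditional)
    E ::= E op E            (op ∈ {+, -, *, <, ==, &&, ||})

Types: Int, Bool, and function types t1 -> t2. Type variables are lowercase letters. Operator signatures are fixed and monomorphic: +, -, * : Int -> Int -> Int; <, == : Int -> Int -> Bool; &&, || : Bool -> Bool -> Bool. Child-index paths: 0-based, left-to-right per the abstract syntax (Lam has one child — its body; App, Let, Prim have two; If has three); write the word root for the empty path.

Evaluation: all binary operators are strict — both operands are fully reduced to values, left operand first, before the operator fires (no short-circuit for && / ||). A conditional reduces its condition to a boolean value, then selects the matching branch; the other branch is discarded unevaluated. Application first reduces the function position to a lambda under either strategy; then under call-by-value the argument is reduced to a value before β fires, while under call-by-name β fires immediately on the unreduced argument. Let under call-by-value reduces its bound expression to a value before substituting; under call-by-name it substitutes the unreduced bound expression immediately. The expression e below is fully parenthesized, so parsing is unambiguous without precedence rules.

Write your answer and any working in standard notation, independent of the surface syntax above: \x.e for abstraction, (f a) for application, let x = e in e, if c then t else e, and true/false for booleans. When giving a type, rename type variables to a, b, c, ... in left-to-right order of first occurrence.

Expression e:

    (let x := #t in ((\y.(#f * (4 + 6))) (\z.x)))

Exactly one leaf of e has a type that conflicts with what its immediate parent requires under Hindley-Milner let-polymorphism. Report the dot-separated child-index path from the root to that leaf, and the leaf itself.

Answer: 1.0.0.0 : false

Trace:
let x : Bool
  unify Bool ~ Int
  FAIL: mismatch Bool ~ Int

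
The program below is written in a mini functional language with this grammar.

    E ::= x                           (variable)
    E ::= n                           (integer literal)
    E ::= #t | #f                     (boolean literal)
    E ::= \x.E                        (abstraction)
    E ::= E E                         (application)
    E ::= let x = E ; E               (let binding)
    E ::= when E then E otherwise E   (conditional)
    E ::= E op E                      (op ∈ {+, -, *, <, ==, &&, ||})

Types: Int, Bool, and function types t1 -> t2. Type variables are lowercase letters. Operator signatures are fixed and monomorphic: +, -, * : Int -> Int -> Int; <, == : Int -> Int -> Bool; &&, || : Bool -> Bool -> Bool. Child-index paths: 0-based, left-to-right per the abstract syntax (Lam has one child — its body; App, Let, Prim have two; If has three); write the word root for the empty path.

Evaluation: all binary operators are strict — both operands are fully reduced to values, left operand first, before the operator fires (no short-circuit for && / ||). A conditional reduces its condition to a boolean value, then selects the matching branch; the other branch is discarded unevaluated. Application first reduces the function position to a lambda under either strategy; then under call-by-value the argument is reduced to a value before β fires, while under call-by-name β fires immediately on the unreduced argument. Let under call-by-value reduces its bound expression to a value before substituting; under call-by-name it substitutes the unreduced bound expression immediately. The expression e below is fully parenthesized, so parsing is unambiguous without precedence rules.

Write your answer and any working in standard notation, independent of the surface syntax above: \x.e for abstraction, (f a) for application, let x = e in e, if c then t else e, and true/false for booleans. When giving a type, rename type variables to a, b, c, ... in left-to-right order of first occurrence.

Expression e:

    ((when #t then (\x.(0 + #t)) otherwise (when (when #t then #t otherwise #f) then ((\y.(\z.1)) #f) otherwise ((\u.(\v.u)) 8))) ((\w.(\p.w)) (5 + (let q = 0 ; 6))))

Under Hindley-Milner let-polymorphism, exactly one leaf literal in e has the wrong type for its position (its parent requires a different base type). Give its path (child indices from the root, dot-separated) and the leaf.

Derivation:
  unify Bool ~ Bool
  unify Int ~ Int
  unify Bool ~ Int
  FAIL: mismatch Bool ~ Int

Answer: 0.1.0.1 : true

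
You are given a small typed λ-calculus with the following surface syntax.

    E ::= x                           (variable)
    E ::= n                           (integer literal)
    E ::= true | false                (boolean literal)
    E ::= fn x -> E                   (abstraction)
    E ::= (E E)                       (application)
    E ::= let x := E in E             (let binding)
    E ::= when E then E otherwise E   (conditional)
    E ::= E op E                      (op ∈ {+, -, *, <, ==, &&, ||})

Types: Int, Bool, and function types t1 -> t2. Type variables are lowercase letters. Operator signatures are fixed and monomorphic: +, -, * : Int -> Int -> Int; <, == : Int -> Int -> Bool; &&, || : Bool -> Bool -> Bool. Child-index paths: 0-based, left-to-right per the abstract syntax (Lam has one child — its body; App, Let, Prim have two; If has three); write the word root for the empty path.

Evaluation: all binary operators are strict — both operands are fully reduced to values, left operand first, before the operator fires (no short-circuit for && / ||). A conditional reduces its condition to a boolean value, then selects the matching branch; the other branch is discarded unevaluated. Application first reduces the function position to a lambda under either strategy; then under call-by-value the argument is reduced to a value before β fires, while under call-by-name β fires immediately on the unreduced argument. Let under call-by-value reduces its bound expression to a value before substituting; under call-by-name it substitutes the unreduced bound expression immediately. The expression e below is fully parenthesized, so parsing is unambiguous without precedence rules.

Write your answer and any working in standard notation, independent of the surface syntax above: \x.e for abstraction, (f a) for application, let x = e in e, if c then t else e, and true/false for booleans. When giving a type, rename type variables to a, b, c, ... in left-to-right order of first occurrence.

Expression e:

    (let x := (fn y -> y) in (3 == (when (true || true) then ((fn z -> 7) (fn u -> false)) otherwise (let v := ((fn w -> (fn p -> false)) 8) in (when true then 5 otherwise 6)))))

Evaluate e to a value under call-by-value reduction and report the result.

Answer: false

Derivation:
step 0: (let x = (\y.y) in (3 == (if (true || true) then ((\z.7) (\u.false)) else (let v = ((\w.(\p.false)) 8) in (if true then 5 else 6)))))
step 1: [let@root] (3 == (if (true || true) then ((\z.7) (\u.false)) else (let v = ((\w.(\p.false)) 8) in (if true then 5 else 6))))
step 2: [delta@1.0] (3 == (if true then ((\z.7) (\u.false)) else (let v = ((\w.(\p.false)) 8) in (if true then 5 else 6))))
step 3: [if@1] (3 == ((\z.7) (\u.false)))
step 4: [beta@1] (3 == 7)
step 5: [delta@root] false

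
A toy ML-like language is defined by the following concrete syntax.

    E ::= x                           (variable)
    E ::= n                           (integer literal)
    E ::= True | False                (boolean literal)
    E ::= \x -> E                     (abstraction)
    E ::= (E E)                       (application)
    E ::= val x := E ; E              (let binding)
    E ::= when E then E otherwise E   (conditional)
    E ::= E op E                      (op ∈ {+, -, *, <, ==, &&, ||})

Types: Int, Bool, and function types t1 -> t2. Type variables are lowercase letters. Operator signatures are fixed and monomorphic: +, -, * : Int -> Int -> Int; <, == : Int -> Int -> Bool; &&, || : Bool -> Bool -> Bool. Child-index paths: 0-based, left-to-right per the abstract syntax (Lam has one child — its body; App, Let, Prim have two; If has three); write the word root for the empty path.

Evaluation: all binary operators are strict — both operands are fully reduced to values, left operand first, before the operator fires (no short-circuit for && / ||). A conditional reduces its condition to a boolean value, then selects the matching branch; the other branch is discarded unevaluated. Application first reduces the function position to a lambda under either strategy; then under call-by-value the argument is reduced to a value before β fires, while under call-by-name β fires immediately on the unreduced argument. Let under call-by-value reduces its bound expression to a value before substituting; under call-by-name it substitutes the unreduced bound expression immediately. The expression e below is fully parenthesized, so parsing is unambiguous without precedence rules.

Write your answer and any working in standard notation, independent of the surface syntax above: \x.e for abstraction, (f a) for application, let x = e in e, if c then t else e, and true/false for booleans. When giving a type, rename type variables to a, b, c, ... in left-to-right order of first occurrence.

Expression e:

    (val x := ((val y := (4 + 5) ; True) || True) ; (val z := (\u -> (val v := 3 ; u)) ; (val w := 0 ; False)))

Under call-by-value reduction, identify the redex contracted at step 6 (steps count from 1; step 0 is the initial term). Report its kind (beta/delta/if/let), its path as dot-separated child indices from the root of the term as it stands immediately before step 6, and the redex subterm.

Answer: let at root : (let w = 0 in false)

Working:
step 0: (let x = ((let y = (4 + 5) in true) || true) in (let z = (\u.(let v = 3 in u)) in (let w = 0 in false)))
step 1: [delta@0.0.0] (let x = ((let y = 9 in true) || true) in (let z = (\u.(let v = 3 in u)) in (let w = 0 in false)))
step 2: [let@0.0] (let x = (true || true) in (let z = (\u.(let v = 3 in u)) in (let w = 0 in false)))
step 3: [delta@0] (let x = true in (let z = (\u.(let v = 3 in u)) in (let w = 0 in false)))
step 4: [let@root] (let z = (\u.(let v = 3 in u)) in (let w = 0 in false))
step 5: [let@root] (let w = 0 in false)
step 6: [let@root] false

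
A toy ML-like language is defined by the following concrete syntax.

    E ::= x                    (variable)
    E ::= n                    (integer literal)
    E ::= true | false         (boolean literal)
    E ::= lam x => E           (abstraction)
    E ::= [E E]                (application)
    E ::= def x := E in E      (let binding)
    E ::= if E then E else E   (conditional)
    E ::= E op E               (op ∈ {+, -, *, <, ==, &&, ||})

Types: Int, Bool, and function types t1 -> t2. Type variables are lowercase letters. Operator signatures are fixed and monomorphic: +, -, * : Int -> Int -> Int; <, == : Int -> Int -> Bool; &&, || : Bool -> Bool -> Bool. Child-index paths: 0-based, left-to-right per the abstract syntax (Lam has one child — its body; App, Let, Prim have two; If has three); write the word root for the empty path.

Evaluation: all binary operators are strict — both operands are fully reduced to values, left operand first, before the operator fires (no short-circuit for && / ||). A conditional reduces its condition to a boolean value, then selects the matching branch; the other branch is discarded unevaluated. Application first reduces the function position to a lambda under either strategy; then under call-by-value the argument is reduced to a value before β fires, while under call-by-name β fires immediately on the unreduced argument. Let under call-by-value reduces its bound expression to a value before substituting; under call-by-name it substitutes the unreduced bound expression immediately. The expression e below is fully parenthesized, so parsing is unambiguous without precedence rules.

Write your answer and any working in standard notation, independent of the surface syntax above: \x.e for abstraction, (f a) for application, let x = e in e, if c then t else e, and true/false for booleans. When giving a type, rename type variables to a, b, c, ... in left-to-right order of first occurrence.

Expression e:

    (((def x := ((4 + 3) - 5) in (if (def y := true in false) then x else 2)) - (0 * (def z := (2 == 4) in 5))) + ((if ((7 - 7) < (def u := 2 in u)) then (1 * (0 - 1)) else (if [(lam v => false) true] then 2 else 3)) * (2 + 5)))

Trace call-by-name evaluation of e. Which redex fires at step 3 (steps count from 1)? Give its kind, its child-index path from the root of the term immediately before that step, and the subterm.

Working:
step 0: (((let x = ((4 + 3) - 5) in (if (let y = true in false) then x else 2)) - (0 * (let z = (2 == 4) in 5))) + ((if ((7 - 7) < (let u = 2 in u)) then (1 * (0 - 1)) else (if ((\v.false) true) then 2 else 3)) * (2 + 5)))
step 1: [let@0.0] (((if (let y = true in false) then ((4 + 3) - 5) else 2) - (0 * (let z = (2 == 4) in 5))) + ((if ((7 - 7) < (let u = 2 in u)) then (1 * (0 - 1)) else (if ((\v.false) true) then 2 else 3)) * (2 + 5)))
step 2: [let@0.0.0] (((if false then ((4 + 3) - 5) else 2) - (0 * (let z = (2 == 4) in 5))) + ((if ((7 - 7) < (let u = 2 in u)) then (1 * (0 - 1)) else (if ((\v.false) true) then 2 else 3)) * (2 + 5)))
step 3: [if@0.0] ((2 - (0 * (let z = (2 == 4) in 5))) + ((if ((7 - 7) < (let u = 2 in u)) then (1 * (0 - 1)) else (if ((\v.false) true) then 2 else 3)) * (2 + 5)))

Answer: if at 0.0 : (if false then ((4 + 3) - 5) else 2)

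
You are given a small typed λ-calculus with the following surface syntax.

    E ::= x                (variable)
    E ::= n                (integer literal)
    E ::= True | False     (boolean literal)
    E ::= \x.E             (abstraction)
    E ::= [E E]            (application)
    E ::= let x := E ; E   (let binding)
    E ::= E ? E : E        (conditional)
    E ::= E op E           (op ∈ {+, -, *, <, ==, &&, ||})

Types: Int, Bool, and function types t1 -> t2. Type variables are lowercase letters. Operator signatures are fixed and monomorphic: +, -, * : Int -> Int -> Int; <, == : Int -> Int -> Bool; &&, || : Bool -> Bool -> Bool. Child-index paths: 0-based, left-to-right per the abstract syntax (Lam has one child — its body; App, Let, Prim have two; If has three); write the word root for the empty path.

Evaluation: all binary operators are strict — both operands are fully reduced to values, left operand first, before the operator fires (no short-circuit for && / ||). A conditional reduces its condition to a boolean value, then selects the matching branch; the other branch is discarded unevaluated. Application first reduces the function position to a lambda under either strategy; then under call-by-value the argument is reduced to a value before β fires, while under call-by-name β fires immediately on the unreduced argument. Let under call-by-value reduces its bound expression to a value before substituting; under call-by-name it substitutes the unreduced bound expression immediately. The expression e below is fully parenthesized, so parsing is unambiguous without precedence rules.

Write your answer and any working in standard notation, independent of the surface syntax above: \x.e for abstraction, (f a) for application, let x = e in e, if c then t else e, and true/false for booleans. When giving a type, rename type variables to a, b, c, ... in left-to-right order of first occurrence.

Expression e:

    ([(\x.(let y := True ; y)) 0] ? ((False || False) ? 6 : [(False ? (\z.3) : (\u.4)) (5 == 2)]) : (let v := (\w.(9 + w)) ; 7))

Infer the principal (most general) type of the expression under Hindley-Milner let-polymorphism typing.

Working:
let y : Bool
y : Bool
\x._ : a -> Bool
  unify a -> Bool ~ Int -> b
  unify a ~ Int
  unify Bool ~ b
_ _ : Bool
  unify Bool ~ Bool
  unify Bool ~ Bool
  unify Bool ~ Bool
  unify Bool ~ Bool
  unify Bool ~ Bool
\z._ : c -> Int
\u._ : d -> Int
  unify c -> Int ~ d -> Int
  unify c ~ d
  unify Int ~ Int
  unify Int ~ Int
  unify Int ~ Int
  unify d -> Int ~ Bool -> e
  unify d ~ Bool
  unify Int ~ e
_ _ : Int
  unify Int ~ Int
  unify Int ~ Int
w : f
  unify f ~ Int
\w._ : Int -> Int
let v : Int -> Int
  unify Int ~ Int

Answer: Int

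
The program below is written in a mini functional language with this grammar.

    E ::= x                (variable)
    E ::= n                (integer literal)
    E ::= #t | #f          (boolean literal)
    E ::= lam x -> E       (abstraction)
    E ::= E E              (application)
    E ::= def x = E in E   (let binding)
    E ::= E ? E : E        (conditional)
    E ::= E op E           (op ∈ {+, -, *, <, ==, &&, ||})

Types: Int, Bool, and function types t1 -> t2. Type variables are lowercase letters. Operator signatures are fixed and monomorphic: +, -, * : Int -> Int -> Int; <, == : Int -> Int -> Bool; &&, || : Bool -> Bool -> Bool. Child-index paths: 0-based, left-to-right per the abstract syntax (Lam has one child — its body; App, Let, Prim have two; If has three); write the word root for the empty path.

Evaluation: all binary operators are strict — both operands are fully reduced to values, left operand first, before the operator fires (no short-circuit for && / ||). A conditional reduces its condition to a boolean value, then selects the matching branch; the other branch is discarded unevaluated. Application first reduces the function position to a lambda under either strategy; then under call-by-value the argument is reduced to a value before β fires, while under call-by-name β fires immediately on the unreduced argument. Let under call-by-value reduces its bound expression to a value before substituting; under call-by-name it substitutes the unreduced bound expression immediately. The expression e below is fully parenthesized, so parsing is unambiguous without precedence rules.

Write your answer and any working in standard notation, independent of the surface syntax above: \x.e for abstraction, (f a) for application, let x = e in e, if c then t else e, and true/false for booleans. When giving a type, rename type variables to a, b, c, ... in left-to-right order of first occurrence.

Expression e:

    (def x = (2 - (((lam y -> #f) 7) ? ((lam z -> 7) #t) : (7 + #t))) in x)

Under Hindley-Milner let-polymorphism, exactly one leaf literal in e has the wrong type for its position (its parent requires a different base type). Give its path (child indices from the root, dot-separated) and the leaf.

Trace:
  unify Int ~ Int
\y._ : a -> Bool
  unify a -> Bool ~ Int -> b
  unify a ~ Int
  unify Bool ~ b
_ _ : Bool
  unify Bool ~ Bool
\z._ : c -> Int
  unify c -> Int ~ Bool -> d
  unify c ~ Bool
  unify Int ~ d
_ _ : Int
  unify Int ~ Int
  unify Bool ~ Int
  FAIL: mismatch Bool ~ Int

Answer: 0.1.2.1 : true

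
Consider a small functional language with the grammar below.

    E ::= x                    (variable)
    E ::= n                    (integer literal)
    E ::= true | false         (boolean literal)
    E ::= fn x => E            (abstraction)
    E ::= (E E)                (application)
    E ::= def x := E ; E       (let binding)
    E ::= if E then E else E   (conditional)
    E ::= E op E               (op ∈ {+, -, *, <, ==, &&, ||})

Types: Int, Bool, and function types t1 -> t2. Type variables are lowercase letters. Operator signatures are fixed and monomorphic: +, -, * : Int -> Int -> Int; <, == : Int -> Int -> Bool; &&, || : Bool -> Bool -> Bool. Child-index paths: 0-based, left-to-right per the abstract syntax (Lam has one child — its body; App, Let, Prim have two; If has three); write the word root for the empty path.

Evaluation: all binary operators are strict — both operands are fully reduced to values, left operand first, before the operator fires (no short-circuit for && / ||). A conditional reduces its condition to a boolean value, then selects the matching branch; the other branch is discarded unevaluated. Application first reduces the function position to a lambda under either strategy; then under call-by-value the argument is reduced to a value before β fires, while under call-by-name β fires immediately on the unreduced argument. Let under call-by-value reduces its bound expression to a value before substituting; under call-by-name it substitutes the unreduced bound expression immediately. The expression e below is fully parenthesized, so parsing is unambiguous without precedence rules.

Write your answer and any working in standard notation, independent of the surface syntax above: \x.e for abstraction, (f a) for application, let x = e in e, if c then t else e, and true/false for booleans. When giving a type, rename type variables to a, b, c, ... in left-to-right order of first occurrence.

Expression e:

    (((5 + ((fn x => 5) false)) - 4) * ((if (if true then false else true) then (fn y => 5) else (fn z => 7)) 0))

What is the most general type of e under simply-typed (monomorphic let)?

Trace:
  unify Int ~ Int
\x._ : a -> Int
  unify a -> Int ~ Bool -> b
  unify a ~ Bool
  unify Int ~ b
_ _ : Int
  unify Int ~ Int
  unify Int ~ Int
  unify Int ~ Int
  unify Int ~ Int
  unify Bool ~ Bool
  unify Bool ~ Bool
  unify Bool ~ Bool
\y._ : c -> Int
\z._ : d -> Int
  unify c -> Int ~ d -> Int
  unify c ~ d
  unify Int ~ Int
  unify d -> Int ~ Int -> e
  unify d ~ Int
  unify Int ~ e
_ _ : Int
  unify Int ~ Int

Answer: Int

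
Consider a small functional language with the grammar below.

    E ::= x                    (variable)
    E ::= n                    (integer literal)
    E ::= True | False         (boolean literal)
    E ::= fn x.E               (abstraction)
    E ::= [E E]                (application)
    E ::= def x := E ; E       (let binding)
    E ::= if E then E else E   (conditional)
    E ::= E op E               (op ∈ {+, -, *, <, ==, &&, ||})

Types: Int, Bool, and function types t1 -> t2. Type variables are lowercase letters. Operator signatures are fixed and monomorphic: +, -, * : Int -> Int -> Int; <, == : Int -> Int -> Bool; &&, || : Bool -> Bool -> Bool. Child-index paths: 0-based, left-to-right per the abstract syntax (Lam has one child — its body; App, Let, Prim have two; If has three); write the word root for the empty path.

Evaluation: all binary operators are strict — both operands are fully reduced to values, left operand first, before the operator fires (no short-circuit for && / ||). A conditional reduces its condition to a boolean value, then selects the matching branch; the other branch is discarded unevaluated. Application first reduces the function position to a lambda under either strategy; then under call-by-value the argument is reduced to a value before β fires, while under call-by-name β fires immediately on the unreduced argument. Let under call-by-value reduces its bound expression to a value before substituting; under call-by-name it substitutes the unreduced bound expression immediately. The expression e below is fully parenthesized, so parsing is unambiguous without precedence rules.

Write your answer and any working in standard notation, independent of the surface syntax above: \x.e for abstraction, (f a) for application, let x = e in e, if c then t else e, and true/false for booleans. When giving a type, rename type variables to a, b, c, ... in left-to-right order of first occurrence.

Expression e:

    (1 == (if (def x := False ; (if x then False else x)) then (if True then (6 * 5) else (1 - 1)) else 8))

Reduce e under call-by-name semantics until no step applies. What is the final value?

Trace:
step 0: (1 == (if (let x = false in (if x then false else x)) then (if true then (6 * 5) else (1 - 1)) else 8))
step 1: [let@1.0] (1 == (if (if false then false else false) then (if true then (6 * 5) else (1 - 1)) else 8))
step 2: [if@1.0] (1 == (if false then (if true then (6 * 5) else (1 - 1)) else 8))
step 3: [if@1] (1 == 8)
step 4: [delta@root] false

Answer: false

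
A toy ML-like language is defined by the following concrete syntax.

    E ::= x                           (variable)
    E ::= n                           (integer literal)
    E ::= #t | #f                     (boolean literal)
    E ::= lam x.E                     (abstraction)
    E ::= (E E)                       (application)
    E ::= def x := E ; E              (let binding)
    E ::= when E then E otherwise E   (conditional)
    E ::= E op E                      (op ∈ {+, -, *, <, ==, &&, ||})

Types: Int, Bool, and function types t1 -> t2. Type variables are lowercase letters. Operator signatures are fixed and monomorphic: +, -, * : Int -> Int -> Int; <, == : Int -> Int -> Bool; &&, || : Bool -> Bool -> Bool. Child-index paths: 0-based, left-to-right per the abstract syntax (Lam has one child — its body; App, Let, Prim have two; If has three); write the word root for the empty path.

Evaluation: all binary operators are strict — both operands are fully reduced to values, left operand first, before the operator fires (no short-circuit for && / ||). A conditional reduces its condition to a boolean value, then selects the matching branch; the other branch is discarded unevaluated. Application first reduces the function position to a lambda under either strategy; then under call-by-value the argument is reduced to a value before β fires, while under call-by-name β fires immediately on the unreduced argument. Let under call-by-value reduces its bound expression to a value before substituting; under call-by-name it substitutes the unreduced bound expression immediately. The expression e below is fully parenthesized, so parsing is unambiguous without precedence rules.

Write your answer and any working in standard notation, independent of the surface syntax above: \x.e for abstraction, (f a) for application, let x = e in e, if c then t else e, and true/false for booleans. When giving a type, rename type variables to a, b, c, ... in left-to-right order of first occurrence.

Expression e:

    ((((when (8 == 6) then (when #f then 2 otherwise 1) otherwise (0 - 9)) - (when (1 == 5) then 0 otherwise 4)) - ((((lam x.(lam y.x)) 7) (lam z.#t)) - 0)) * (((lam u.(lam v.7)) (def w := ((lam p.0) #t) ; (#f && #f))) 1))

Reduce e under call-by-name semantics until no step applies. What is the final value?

Answer: -140

Derivation:
step 0: ((((if (8 == 6) then (if false then 2 else 1) else (0 - 9)) - (if (1 == 5) then 0 else 4)) - ((((\x.(\y.x)) 7) (\z.true)) - 0)) * (((\u.(\v.7)) (let w = ((\p.0) true) in (false && false))) 1))
step 1: [delta@0.0.0.0] ((((if false then (if false then 2 else 1) else (0 - 9)) - (if (1 == 5) then 0 else 4)) - ((((\x.(\y.x)) 7) (\z.true)) - 0)) * (((\u.(\v.7)) (let w = ((\p.0) true) in (false && false))) 1))
step 2: [if@0.0.0] ((((0 - 9) - (if (1 == 5) then 0 else 4)) - ((((\x.(\y.x)) 7) (\z.true)) - 0)) * (((\u.(\v.7)) (let w = ((\p.0) true) in (false && false))) 1))
step 3: [delta@0.0.0] (((-9 - (if (1 == 5) then 0 else 4)) - ((((\x.(\y.x)) 7) (\z.true)) - 0)) * (((\u.(\v.7)) (let w = ((\p.0) true) in (false && false))) 1))
step 4: [delta@0.0.1.0] (((-9 - (if false then 0 else 4)) - ((((\x.(\y.x)) 7) (\z.true)) - 0)) * (((\u.(\v.7)) (let w = ((\p.0) true) in (false && false))) 1))
step 5: [if@0.0.1] (((-9 - 4) - ((((\x.(\y.x)) 7) (\z.true)) - 0)) * (((\u.(\v.7)) (let w = ((\p.0) true) in (false && false))) 1))
step 6: [delta@0.0] ((-13 - ((((\x.(\y.x)) 7) (\z.true)) - 0)) * (((\u.(\v.7)) (let w = ((\p.0) true) in (false && false))) 1))
step 7: [beta@0.1.0.0] ((-13 - (((\y.7) (\z.true)) - 0)) * (((\u.(\v.7)) (let w = ((\p.0) true) in (false && false))) 1))
step 8: [beta@0.1.0] ((-13 - (7 - 0)) * (((\u.(\v.7)) (let w = ((\p.0) true) in (false && false))) 1))
step 9: [delta@0.1] ((-13 - 7) * (((\u.(\v.7)) (let w = ((\p.0) true) in (false && false))) 1))
step 10: [delta@0] (-20 * (((\u.(\v.7)) (let w = ((\p.0) true) in (false && false))) 1))
step 11: [beta@1.0] (-20 * ((\v.7) 1))
step 12: [beta@1] (-20 * 7)
step 13: [delta@root] -140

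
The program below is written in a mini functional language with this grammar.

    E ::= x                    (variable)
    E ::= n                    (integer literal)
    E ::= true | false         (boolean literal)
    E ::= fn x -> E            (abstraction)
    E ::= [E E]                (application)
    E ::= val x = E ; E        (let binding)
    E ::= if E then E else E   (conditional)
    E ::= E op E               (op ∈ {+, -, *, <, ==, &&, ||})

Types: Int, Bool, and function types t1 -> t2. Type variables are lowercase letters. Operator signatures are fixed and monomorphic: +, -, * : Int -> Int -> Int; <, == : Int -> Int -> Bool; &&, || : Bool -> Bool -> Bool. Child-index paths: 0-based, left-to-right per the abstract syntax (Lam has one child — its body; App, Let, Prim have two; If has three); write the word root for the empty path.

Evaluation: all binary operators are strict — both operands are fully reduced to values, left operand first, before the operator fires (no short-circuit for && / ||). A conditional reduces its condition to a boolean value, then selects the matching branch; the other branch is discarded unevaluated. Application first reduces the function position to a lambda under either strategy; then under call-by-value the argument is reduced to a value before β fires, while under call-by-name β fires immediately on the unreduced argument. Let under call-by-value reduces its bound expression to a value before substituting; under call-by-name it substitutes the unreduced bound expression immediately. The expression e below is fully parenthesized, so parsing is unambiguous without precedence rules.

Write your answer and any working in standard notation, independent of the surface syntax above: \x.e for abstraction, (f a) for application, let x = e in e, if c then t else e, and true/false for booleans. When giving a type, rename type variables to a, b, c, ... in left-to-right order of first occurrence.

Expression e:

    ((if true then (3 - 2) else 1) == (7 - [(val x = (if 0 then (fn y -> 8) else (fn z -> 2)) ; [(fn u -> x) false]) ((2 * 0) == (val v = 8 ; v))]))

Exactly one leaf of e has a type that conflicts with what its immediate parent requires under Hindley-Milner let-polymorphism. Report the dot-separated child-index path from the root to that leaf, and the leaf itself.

Answer: 1.1.0.0.0 : 0

Trace:
  unify Bool ~ Bool
  unify Int ~ Int
  unify Int ~ Int
  unify Int ~ Int
  unify Int ~ Int
  unify Int ~ Int
  unify Int ~ Bool
  FAIL: mismatch Int ~ Bool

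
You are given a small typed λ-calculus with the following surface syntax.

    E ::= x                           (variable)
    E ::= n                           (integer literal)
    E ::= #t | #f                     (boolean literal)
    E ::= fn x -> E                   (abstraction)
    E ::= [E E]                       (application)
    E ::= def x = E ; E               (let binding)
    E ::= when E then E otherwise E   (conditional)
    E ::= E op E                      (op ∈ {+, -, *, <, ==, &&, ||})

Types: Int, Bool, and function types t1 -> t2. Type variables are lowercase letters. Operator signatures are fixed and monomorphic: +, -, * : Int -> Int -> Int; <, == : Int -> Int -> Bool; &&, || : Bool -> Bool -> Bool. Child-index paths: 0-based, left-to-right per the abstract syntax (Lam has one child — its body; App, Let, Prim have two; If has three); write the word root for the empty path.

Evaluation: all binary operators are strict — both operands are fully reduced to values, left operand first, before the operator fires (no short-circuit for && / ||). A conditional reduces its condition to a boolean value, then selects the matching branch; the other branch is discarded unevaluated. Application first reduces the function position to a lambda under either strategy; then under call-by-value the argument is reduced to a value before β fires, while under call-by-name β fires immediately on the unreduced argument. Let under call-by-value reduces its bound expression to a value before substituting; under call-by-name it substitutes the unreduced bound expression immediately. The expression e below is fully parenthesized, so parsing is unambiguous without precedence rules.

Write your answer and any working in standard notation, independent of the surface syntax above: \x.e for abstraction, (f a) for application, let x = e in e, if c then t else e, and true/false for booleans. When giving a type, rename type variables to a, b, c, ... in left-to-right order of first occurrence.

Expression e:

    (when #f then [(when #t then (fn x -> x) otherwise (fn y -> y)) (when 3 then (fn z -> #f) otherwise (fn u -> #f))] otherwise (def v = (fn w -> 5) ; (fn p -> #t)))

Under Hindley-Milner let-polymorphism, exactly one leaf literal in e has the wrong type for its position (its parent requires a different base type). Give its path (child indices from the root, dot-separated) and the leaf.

Answer: 1.1.0 : 3

Derivation:
  unify Bool ~ Bool
  unify Bool ~ Bool
x : a
\x._ : a -> a
y : b
\y._ : b -> b
  unify a -> a ~ b -> b
  unify a ~ b
  unify b ~ b
  unify Int ~ Bool
  FAIL: mismatch Int ~ Bool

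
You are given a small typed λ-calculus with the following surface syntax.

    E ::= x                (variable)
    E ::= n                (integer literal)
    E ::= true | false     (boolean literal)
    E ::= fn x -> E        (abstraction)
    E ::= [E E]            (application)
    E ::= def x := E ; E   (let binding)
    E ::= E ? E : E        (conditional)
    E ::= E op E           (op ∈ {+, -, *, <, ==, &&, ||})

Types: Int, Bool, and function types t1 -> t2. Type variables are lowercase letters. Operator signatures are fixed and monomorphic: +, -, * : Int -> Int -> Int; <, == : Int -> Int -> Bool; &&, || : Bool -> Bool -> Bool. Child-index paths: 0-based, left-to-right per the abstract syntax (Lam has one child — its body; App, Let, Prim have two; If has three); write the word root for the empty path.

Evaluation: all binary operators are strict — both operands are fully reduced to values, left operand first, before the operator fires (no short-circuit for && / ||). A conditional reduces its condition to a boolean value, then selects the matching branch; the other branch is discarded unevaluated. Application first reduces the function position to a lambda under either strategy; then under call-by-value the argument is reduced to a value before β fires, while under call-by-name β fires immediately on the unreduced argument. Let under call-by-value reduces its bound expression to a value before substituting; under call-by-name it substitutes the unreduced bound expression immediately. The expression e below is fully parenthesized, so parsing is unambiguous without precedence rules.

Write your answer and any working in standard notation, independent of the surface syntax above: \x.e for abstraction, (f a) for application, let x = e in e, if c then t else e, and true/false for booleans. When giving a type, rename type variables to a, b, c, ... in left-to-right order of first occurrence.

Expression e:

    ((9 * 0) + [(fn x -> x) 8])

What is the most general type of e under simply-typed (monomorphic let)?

Trace:
  unify Int ~ Int
  unify Int ~ Int
  unify Int ~ Int
x : a
\x._ : a -> a
  unify a -> a ~ Int -> b
  unify a ~ Int
  unify Int ~ b
_ _ : Int
  unify Int ~ Int

Answer: Int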